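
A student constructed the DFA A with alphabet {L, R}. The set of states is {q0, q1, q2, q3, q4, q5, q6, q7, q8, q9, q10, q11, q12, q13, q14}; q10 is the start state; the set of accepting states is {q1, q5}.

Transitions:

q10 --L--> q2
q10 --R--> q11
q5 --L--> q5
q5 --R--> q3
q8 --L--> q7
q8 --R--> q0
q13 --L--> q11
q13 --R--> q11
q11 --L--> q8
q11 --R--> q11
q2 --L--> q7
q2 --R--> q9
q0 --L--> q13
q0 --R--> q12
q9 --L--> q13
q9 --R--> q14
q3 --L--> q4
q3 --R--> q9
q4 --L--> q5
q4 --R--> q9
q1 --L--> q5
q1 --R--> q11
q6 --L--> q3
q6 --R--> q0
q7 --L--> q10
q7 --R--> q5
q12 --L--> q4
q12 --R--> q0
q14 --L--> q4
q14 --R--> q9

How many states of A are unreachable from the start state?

2

BFS from q10 reaches {q0, q2, q3, q4, q5, q7, q8, q9, q10, q11, q12, q13, q14}; the 2 state(s) q1, q6 are never visited.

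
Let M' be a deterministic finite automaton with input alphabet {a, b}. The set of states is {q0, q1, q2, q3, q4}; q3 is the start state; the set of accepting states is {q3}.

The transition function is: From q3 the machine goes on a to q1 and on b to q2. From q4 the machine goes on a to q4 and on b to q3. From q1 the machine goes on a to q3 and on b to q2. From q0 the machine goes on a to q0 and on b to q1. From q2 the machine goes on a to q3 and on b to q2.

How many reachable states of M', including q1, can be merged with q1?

States {q0,q4} cannot be reached from the start state, so discard them.
P0 = {q3} | {q1,q2}.
No further refinement is possible. Final partition (2 blocks): {q3} | {q1,q2}.
State q1 belongs to the block {q1,q2}, which has 2 states.

2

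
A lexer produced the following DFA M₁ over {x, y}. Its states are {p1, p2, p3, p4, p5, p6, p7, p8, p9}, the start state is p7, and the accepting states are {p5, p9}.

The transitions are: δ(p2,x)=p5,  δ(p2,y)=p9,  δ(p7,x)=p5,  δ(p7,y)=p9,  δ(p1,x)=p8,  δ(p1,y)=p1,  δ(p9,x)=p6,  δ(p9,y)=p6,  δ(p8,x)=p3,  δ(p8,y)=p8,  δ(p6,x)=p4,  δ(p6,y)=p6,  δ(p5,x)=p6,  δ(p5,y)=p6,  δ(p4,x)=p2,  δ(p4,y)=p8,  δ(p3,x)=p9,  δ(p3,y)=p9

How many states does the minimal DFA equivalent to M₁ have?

4

Reachable states from the start: {p2,p3,p4,p5,p6,p7,p8,p9}. Unreachable: {p1} — drop them.
Initial partition by acceptance: {p5,p9} | {p2,p3,p4,p6,p7,p8}.
Refine {p2,p3,p4,p6,p7,p8} on symbol x: members go to different blocks, giving {p2,p3,p7} and {p4,p6,p8}.
Refine {p4,p6,p8} on symbol x: members go to different blocks, giving {p4,p8} and {p6}.
No further refinement is possible. Final partition (4 blocks): {p5,p9} | {p2,p3,p7} | {p4,p8} | {p6}.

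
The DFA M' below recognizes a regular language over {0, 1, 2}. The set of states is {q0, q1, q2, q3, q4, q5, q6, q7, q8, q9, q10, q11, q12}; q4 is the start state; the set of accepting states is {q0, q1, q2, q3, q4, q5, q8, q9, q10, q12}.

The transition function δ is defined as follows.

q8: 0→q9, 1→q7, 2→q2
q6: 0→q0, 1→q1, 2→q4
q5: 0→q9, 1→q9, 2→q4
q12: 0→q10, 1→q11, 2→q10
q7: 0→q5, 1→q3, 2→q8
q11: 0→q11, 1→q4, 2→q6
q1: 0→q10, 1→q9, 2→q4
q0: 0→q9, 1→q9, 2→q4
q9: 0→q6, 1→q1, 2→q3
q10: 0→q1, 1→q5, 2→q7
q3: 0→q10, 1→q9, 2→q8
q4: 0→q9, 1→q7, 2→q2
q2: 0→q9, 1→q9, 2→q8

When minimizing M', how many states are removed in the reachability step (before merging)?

2

No path from q4 leads to q11, q12; the other 11 states are all reachable.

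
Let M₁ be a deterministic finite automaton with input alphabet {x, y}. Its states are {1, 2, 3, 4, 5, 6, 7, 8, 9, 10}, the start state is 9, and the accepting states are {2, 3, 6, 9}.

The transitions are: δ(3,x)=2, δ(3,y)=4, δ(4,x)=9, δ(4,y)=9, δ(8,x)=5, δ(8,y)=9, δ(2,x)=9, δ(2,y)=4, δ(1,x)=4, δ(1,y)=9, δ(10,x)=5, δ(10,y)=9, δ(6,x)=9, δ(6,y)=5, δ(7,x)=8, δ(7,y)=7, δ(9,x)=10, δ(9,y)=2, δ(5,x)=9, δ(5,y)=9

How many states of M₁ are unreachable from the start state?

Starting at 9 and following transitions, the reachable set is {2, 4, 5, 9, 10}. That leaves 1, 3, 6, 7, 8 unreachable — 5 in total.

5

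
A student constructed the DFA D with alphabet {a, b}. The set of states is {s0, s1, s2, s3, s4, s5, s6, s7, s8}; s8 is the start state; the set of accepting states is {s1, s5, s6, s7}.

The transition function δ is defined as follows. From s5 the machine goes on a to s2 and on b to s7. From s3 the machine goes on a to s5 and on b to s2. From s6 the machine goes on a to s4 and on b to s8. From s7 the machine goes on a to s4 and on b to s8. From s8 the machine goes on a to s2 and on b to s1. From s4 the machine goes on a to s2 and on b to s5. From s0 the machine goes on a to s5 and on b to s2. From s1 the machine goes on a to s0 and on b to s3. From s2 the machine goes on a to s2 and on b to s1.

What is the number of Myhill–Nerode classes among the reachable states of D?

6

States {s6} cannot be reached from the start state, so discard them.
Initial partition by acceptance: {s1,s5,s7} | {s0,s2,s3,s4,s8}.
Refine {s1,s5,s7} on symbol b: members go to different blocks, giving {s1,s7} and {s5}.
On input a, block {s0,s2,s3,s4,s8} splits into {s2,s4,s8} and {s0,s3}.
Split {s1,s7} by δ(·,a) → {s1} and {s7}.
Split {s2,s4,s8} by δ(·,b) → {s2,s8} and {s4}.
The partition is now stable with 6 blocks: {s1} | {s2,s8} | {s5} | {s0,s3} | {s7} | {s4}.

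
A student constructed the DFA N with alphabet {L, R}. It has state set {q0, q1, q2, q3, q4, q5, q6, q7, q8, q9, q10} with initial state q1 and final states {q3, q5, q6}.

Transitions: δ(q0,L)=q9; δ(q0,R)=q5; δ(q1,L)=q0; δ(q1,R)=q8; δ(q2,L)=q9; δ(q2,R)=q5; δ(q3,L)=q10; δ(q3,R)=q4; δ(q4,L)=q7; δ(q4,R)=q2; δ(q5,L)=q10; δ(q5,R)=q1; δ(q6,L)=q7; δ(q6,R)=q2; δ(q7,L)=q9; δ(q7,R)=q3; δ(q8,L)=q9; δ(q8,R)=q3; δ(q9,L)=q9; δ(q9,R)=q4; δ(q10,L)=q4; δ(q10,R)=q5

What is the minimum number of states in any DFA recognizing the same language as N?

First remove the unreachable states {q6}; 10 states remain.
Initial partition by acceptance: {q3,q5} | {q0,q1,q2,q4,q7,q8,q9,q10}.
On input R, block {q0,q1,q2,q4,q7,q8,q9,q10} splits into {q0,q2,q7,q8,q10} and {q1,q4,q9}.
On input L, block {q1,q4,q9} splits into {q1,q4} and {q9}.
On input L, block {q0,q2,q7,q8,q10} splits into {q0,q2,q7,q8} and {q10}.
Stable partition: {q3,q5} | {q0,q2,q7,q8} | {q1,q4} | {q9} | {q10} — 5 equivalence classes.

5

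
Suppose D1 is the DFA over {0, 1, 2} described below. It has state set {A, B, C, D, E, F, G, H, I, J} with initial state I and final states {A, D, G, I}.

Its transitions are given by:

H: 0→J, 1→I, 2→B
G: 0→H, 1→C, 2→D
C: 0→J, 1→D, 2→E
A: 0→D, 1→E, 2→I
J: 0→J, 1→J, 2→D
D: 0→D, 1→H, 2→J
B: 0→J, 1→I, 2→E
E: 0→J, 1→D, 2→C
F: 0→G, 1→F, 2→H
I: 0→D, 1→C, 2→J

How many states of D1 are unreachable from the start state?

3

Starting at I and following transitions, the reachable set is {B, C, D, E, H, I, J}. That leaves A, F, G unreachable — 3 in total.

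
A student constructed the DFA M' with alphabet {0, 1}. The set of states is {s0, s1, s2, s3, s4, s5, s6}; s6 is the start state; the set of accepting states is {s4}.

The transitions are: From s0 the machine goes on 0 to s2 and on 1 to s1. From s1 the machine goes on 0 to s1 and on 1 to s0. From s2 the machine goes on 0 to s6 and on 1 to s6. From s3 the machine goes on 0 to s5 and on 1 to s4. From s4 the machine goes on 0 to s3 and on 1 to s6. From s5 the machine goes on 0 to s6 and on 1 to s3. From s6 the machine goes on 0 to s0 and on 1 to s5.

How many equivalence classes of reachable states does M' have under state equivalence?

Every state is reachable, so we keep all 7.
Initial partition by acceptance: {s4} | {s0,s1,s2,s3,s5,s6}.
Split {s0,s1,s2,s3,s5,s6} by δ(·,1) → {s0,s1,s2,s5,s6} and {s3}.
On input 1, block {s0,s1,s2,s5,s6} splits into {s0,s1,s2,s6} and {s5}.
Refine {s0,s1,s2,s6} on symbol 1: members go to different blocks, giving {s0,s1,s2} and {s6}.
Split {s0,s1,s2} by δ(·,0) → {s0,s1} and {s2}.
On input 0, block {s0,s1} splits into {s0} and {s1}.
Stable partition: {s4} | {s0} | {s3} | {s5} | {s6} | {s2} | {s1} — 7 equivalence classes.

7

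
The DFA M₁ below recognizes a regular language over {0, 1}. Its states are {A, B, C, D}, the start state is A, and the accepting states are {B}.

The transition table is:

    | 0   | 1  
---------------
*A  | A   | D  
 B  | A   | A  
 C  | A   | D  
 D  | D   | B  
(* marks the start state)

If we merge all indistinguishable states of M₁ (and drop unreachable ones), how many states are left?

3

Reachable states from the start: {A,B,D}. Unreachable: {C} — drop them.
Initial partition by acceptance: {B} | {A,D}.
Refine {A,D} on symbol 1: members go to different blocks, giving {A} and {D}.
No further refinement is possible. Final partition (3 blocks): {B} | {A} | {D}.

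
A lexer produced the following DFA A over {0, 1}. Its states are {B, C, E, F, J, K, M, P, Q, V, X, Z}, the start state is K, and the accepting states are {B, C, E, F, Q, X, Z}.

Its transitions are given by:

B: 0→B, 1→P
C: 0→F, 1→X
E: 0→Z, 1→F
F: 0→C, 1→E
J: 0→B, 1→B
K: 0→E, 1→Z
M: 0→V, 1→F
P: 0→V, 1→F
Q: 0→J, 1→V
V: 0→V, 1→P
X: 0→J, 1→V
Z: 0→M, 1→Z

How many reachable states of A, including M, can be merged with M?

States {Q} cannot be reached from the start state, so discard them.
P0 = {B,C,E,F,X,Z} | {J,K,M,P,V}.
On input 0, block {B,C,E,F,X,Z} splits into {B,C,E,F} and {X,Z}.
Split {B,C,E,F} by δ(·,0) → {B,C,F} and {E}.
Split {B,C,F} by δ(·,1) → {B} and {F} and {C}.
On input 0, block {J,K,M,P,V} splits into {M,P,V} and {J} and {K}.
On input 1, block {M,P,V} splits into {M,P} and {V}.
Split {X,Z} by δ(·,0) → {X} and {Z}.
Stable partition: {B} | {M,P} | {X} | {E} | {F} | {C} | {J} | {K} | {V} | {Z} — 10 equivalence classes.
State M belongs to the block {M,P}, which has 2 states.

2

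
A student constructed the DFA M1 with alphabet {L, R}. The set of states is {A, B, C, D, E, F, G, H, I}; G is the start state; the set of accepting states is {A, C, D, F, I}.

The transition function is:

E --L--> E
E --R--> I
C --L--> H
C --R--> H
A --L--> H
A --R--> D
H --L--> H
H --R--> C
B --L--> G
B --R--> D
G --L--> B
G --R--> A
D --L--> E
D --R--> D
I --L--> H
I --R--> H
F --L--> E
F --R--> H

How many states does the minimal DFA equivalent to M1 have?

4

First remove the unreachable states {F}; 8 states remain.
Start with accepting vs non-accepting: {A,C,D,I} | {B,E,G,H}.
On input R, block {A,C,D,I} splits into {A,D} and {C,I}.
Split {B,E,G,H} by δ(·,R) → {B,G} and {E,H}.
Stable partition: {A,D} | {B,G} | {C,I} | {E,H} — 4 equivalence classes.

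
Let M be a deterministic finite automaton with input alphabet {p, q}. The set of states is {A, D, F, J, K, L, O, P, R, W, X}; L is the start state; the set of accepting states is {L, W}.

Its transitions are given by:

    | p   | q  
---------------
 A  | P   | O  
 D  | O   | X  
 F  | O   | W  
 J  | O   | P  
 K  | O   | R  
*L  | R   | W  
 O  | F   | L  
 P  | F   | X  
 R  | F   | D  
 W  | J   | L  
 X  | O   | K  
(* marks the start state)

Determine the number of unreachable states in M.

Starting at L and following transitions, the reachable set is {D, F, J, K, L, O, P, R, W, X}. That leaves A unreachable — 1 in total.

1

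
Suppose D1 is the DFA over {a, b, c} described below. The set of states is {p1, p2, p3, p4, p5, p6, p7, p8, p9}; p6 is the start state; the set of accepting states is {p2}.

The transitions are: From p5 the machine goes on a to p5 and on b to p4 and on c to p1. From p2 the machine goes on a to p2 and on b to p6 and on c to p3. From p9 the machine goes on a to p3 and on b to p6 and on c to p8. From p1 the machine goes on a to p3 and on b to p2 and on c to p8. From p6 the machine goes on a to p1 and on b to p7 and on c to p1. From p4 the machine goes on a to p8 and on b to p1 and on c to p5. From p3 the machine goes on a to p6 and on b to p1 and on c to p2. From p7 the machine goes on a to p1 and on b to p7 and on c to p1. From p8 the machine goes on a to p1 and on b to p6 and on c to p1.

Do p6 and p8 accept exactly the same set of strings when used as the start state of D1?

Yes

Reachable states from the start: {p1,p2,p3,p6,p7,p8}. Unreachable: {p4,p5,p9} — drop them.
Initial partition by acceptance: {p2} | {p1,p3,p6,p7,p8}.
Split {p1,p3,p6,p7,p8} by δ(·,b) → {p3,p6,p7,p8} and {p1}.
Refine {p3,p6,p7,p8} on symbol a: members go to different blocks, giving {p6,p7,p8} and {p3}.
Stable partition: {p2} | {p6,p7,p8} | {p1} | {p3} — 4 equivalence classes.
p6 and p8 lie in the same block of the stable partition, so they are equivalent — no string distinguishes them.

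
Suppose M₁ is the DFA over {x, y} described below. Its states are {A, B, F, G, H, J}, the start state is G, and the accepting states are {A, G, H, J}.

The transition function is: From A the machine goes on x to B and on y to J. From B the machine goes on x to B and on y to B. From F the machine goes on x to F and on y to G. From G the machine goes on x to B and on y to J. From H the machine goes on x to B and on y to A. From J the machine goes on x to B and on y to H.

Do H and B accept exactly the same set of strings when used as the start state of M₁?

No

States {F} cannot be reached from the start state, so discard them.
Initial partition by acceptance: {A,G,H,J} | {B}.
The partition is now stable with 2 blocks: {A,G,H,J} | {B}.
H and B end up in different blocks, so they are distinguishable. For instance, the string 'ε' is accepted from only H.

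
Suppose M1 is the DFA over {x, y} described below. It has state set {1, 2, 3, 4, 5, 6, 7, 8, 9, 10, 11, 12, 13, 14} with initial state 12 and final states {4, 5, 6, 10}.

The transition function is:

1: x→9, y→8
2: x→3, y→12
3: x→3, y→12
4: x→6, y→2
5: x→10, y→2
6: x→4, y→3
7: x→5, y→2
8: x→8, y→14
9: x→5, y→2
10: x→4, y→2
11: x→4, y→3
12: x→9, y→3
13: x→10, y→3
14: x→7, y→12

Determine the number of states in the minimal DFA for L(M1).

First remove the unreachable states {1,7,8,11,13,14}; 8 states remain.
P0 = {4,5,6,10} | {2,3,9,12}.
On input x, block {2,3,9,12} splits into {2,3,12} and {9}.
Split {2,3,12} by δ(·,x) → {2,3} and {12}.
The partition is now stable with 4 blocks: {4,5,6,10} | {2,3} | {9} | {12}.

4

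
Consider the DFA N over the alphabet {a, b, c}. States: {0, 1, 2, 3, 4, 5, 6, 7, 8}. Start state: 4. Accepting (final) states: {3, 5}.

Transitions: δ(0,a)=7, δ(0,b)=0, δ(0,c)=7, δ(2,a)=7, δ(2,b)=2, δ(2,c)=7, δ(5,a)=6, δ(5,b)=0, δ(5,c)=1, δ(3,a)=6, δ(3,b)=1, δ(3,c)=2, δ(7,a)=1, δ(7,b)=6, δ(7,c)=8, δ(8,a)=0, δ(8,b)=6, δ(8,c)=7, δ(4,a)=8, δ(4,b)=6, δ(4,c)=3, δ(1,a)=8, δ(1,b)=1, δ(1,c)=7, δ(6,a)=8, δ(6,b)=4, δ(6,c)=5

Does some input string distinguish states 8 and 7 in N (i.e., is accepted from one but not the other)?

No

Every state is reachable, so we keep all 9.
Initial partition by acceptance: {3,5} | {0,1,2,4,6,7,8}.
Split {0,1,2,4,6,7,8} by δ(·,c) → {0,1,2,7,8} and {4,6}.
Split {0,1,2,7,8} by δ(·,b) → {0,1,2} and {7,8}.
No further refinement is possible. Final partition (4 blocks): {3,5} | {0,1,2} | {4,6} | {7,8}.
8 and 7 lie in the same block of the stable partition, so they are equivalent — no string distinguishes them.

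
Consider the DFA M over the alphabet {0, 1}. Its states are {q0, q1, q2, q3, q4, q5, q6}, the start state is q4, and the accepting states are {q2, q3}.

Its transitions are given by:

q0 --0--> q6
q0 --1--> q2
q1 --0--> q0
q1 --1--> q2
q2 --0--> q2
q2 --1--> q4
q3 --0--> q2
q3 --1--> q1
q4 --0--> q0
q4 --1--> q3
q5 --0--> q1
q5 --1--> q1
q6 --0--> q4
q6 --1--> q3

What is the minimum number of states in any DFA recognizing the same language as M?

States {q5} cannot be reached from the start state, so discard them.
Start with accepting vs non-accepting: {q2,q3} | {q0,q1,q4,q6}.
The partition is now stable with 2 blocks: {q2,q3} | {q0,q1,q4,q6}.

2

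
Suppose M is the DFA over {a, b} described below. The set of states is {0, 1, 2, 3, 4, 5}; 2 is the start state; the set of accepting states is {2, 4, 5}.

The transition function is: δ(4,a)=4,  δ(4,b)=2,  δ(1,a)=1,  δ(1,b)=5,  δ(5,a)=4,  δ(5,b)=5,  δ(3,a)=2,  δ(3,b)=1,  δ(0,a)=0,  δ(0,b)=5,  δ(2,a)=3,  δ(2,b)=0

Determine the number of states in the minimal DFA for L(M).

5

All states are reachable from the start state.
Initial partition by acceptance: {2,4,5} | {0,1,3}.
On input a, block {2,4,5} splits into {4,5} and {2}.
Split {4,5} by δ(·,b) → {4} and {5}.
Refine {0,1,3} on symbol a: members go to different blocks, giving {0,1} and {3}.
Stable partition: {4} | {0,1} | {2} | {5} | {3} — 5 equivalence classes.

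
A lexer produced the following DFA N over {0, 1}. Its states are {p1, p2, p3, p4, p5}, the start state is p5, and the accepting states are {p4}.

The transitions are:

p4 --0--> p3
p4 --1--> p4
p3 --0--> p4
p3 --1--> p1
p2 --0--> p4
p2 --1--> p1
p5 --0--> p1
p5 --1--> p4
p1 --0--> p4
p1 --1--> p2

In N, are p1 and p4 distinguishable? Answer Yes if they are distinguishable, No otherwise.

Start with accepting vs non-accepting: {p4} | {p1,p2,p3,p5}.
Refine {p1,p2,p3,p5} on symbol 0: members go to different blocks, giving {p1,p2,p3} and {p5}.
The partition is now stable with 3 blocks: {p4} | {p1,p2,p3} | {p5}.
p1 and p4 end up in different blocks, so they are distinguishable. For instance, the string 'ε' is accepted from only p4.

Yes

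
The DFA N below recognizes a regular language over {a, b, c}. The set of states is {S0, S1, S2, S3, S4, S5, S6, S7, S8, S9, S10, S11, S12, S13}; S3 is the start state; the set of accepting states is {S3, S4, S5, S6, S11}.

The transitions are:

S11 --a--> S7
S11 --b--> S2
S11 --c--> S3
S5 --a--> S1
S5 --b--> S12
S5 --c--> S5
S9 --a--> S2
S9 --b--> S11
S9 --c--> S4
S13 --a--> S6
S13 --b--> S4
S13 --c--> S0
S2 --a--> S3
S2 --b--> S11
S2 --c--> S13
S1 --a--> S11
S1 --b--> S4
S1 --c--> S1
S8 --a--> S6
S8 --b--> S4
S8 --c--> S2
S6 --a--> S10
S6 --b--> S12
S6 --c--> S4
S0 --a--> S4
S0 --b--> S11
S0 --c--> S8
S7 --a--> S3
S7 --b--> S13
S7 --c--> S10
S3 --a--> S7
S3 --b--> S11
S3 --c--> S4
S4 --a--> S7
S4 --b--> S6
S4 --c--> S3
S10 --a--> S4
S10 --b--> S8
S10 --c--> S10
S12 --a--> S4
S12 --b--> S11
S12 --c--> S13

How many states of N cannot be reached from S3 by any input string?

3

Starting at S3 and following transitions, the reachable set is {S0, S2, S3, S4, S6, S7, S8, S10, S11, S12, S13}. That leaves S1, S5, S9 unreachable — 3 in total.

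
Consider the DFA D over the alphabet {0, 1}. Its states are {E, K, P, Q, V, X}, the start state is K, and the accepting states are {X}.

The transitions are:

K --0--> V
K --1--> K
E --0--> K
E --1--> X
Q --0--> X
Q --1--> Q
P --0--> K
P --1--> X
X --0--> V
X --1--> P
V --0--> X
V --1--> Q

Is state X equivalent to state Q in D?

No

Reachable states from the start: {K,P,Q,V,X}. Unreachable: {E} — drop them.
Initial partition by acceptance: {X} | {K,P,Q,V}.
Split {K,P,Q,V} by δ(·,0) → {K,P} and {Q,V}.
Refine {K,P} on symbol 0: members go to different blocks, giving {K} and {P}.
Stable partition: {X} | {K} | {Q,V} | {P} — 4 equivalence classes.
X and Q end up in different blocks, so they are distinguishable. For instance, the string 'ε' is accepted from only X.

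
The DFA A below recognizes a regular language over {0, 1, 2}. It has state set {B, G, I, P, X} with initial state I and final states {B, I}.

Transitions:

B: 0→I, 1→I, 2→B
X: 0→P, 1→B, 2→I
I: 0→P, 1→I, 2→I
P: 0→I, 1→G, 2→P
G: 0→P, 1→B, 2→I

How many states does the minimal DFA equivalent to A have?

Reachable states from the start: {B,G,I,P}. Unreachable: {X} — drop them.
Initial partition by acceptance: {B,I} | {G,P}.
On input 0, block {B,I} splits into {I} and {B}.
On input 0, block {G,P} splits into {G} and {P}.
No further refinement is possible. Final partition (4 blocks): {I} | {G} | {B} | {P}.

4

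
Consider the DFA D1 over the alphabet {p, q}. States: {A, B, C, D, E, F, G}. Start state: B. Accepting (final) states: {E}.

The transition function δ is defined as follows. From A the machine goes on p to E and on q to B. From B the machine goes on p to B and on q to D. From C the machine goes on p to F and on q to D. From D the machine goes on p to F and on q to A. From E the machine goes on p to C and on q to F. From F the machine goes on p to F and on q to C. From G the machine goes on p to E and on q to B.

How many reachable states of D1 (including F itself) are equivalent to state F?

1

First remove the unreachable states {G}; 6 states remain.
Initial partition by acceptance: {E} | {A,B,C,D,F}.
Refine {A,B,C,D,F} on symbol p: members go to different blocks, giving {B,C,D,F} and {A}.
On input q, block {B,C,D,F} splits into {B,C,F} and {D}.
Refine {B,C,F} on symbol q: members go to different blocks, giving {B,C} and {F}.
On input p, block {B,C} splits into {B} and {C}.
Stable partition: {E} | {B} | {A} | {D} | {F} | {C} — 6 equivalence classes.
State F belongs to the block {F}, which has 1 states.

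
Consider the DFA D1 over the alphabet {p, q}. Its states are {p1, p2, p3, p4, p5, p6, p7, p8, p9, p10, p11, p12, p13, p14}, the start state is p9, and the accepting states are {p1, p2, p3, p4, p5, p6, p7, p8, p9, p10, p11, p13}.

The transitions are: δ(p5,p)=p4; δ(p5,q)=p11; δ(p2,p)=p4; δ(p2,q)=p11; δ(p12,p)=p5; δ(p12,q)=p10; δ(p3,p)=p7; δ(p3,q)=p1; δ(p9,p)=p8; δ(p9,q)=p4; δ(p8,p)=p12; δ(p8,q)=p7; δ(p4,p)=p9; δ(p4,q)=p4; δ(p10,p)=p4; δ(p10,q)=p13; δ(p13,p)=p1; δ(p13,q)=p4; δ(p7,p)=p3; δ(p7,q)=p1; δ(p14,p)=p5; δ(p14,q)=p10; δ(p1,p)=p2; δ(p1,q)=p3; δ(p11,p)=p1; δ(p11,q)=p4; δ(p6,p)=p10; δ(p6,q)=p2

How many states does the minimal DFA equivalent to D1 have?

8

States {p6,p14} cannot be reached from the start state, so discard them.
Start with accepting vs non-accepting: {p1,p2,p3,p4,p5,p7,p8,p9,p10,p11,p13} | {p12}.
Split {p1,p2,p3,p4,p5,p7,p8,p9,p10,p11,p13} by δ(·,p) → {p1,p2,p3,p4,p5,p7,p9,p10,p11,p13} and {p8}.
Refine {p1,p2,p3,p4,p5,p7,p9,p10,p11,p13} on symbol p: members go to different blocks, giving {p1,p2,p3,p4,p5,p7,p10,p11,p13} and {p9}.
Split {p1,p2,p3,p4,p5,p7,p10,p11,p13} by δ(·,p) → {p1,p2,p3,p5,p7,p10,p11,p13} and {p4}.
Refine {p1,p2,p3,p5,p7,p10,p11,p13} on symbol p: members go to different blocks, giving {p1,p3,p7,p11,p13} and {p2,p5,p10}.
Split {p1,p3,p7,p11,p13} by δ(·,p) → {p3,p7,p11,p13} and {p1}.
Refine {p3,p7,p11,p13} on symbol p: members go to different blocks, giving {p3,p7} and {p11,p13}.
No further refinement is possible. Final partition (8 blocks): {p3,p7} | {p12} | {p8} | {p9} | {p4} | {p2,p5,p10} | {p1} | {p11,p13}.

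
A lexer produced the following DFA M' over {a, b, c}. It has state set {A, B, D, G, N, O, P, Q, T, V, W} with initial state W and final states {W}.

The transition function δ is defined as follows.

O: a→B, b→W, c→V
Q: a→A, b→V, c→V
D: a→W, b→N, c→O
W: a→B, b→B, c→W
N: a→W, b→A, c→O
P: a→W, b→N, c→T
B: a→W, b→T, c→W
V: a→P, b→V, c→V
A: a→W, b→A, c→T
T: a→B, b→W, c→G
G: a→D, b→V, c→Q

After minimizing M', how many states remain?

5

All states are reachable from the start state.
Initial partition by acceptance: {W} | {A,B,D,G,N,O,P,Q,T,V}.
Refine {A,B,D,G,N,O,P,Q,T,V} on symbol a: members go to different blocks, giving {A,B,D,N,P} and {G,O,Q,T,V}.
Split {A,B,D,N,P} by δ(·,b) → {A,D,N,P} and {B}.
On input a, block {G,O,Q,T,V} splits into {G,Q,V} and {O,T}.
Stable partition: {W} | {A,D,N,P} | {G,Q,V} | {B} | {O,T} — 5 equivalence classes.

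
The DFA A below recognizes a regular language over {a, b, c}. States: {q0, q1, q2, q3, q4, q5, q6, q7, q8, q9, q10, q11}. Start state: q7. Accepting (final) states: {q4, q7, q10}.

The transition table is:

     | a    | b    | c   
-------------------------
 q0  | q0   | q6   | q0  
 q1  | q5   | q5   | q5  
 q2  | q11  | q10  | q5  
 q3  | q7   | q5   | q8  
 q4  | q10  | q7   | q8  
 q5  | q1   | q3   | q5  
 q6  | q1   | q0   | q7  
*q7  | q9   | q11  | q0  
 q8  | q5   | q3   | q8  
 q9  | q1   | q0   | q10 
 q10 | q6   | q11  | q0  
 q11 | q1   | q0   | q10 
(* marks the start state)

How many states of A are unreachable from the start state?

Starting at q7 and following transitions, the reachable set is {q0, q1, q3, q5, q6, q7, q8, q9, q10, q11}. That leaves q2, q4 unreachable — 2 in total.

2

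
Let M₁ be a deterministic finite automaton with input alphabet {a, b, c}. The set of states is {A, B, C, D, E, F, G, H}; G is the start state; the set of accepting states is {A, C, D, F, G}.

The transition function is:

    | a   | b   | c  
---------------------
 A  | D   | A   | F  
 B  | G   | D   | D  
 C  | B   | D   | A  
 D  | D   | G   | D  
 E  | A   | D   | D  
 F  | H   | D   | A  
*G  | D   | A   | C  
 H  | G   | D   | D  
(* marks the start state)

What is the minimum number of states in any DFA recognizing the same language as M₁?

First remove the unreachable states {E}; 7 states remain.
Start with accepting vs non-accepting: {A,C,D,F,G} | {B,H}.
On input a, block {A,C,D,F,G} splits into {A,D,G} and {C,F}.
Split {A,D,G} by δ(·,c) → {A,G} and {D}.
The partition is now stable with 4 blocks: {A,G} | {B,H} | {C,F} | {D}.

4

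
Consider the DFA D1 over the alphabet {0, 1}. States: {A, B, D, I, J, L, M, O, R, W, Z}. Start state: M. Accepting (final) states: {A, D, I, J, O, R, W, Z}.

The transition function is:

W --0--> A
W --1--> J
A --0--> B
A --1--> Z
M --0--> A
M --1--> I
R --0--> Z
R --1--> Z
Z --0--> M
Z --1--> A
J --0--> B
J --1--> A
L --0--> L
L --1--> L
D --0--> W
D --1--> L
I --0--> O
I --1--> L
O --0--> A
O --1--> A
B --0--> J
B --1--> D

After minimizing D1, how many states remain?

Reachable states from the start: {A,B,D,I,J,L,M,O,W,Z}. Unreachable: {R} — drop them.
P0 = {A,D,I,J,O,W,Z} | {B,L,M}.
Refine {A,D,I,J,O,W,Z} on symbol 0: members go to different blocks, giving {D,I,O,W} and {A,J,Z}.
On input 0, block {D,I,O,W} splits into {O,W} and {D,I}.
Refine {B,L,M} on symbol 0: members go to different blocks, giving {B,M} and {L}.
No further refinement is possible. Final partition (5 blocks): {O,W} | {B,M} | {A,J,Z} | {D,I} | {L}.

5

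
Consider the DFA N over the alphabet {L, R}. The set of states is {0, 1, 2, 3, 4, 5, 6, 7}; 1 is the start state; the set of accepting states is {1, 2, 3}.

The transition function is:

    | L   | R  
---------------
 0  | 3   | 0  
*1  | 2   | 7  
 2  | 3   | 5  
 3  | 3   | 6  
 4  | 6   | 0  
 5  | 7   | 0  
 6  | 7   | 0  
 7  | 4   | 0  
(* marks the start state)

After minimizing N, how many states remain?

3

Every state is reachable, so we keep all 8.
P0 = {1,2,3} | {0,4,5,6,7}.
On input L, block {0,4,5,6,7} splits into {4,5,6,7} and {0}.
Stable partition: {1,2,3} | {4,5,6,7} | {0} — 3 equivalence classes.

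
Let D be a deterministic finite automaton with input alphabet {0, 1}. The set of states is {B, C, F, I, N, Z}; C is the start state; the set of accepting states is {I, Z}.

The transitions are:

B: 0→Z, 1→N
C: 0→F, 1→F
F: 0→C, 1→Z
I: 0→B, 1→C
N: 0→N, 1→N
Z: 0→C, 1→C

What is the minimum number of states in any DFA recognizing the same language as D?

First remove the unreachable states {B,I,N}; 3 states remain.
Initial partition by acceptance: {Z} | {C,F}.
Refine {C,F} on symbol 1: members go to different blocks, giving {F} and {C}.
The partition is now stable with 3 blocks: {Z} | {F} | {C}.

3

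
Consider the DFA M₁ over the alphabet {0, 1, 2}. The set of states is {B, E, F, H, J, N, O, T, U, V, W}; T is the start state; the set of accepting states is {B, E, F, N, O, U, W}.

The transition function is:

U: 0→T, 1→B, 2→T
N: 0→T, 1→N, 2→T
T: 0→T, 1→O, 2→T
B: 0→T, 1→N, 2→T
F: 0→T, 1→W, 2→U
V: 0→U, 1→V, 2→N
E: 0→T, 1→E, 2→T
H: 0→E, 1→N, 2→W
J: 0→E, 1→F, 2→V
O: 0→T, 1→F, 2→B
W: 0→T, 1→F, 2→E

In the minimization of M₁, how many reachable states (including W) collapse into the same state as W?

First remove the unreachable states {H,J,V}; 8 states remain.
Initial partition by acceptance: {B,E,F,N,O,U,W} | {T}.
Split {B,E,F,N,O,U,W} by δ(·,2) → {B,E,N,U} and {F,O,W}.
Stable partition: {B,E,N,U} | {T} | {F,O,W} — 3 equivalence classes.
The equivalence class containing W is {F,O,W}, of size 3.

3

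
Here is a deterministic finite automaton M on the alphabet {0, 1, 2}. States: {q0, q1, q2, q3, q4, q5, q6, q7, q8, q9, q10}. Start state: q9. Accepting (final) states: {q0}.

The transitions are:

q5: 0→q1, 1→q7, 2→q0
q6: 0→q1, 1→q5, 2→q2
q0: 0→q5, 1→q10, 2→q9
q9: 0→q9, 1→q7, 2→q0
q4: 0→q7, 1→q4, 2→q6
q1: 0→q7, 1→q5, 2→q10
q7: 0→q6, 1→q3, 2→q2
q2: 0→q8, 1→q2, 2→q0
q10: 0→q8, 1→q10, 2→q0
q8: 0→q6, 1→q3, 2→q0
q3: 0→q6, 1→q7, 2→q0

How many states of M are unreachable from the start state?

1

BFS from q9 reaches {q0, q1, q2, q3, q5, q6, q7, q8, q9, q10}; the 1 state(s) q4 are never visited.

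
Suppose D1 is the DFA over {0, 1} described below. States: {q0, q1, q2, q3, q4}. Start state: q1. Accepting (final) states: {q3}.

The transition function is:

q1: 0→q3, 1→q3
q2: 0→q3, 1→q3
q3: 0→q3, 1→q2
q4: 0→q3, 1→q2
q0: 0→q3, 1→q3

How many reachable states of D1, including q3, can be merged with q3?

Reachable states from the start: {q1,q2,q3}. Unreachable: {q0,q4} — drop them.
Start with accepting vs non-accepting: {q3} | {q1,q2}.
Stable partition: {q3} | {q1,q2} — 2 equivalence classes.
State q3 belongs to the block {q3}, which has 1 states.

1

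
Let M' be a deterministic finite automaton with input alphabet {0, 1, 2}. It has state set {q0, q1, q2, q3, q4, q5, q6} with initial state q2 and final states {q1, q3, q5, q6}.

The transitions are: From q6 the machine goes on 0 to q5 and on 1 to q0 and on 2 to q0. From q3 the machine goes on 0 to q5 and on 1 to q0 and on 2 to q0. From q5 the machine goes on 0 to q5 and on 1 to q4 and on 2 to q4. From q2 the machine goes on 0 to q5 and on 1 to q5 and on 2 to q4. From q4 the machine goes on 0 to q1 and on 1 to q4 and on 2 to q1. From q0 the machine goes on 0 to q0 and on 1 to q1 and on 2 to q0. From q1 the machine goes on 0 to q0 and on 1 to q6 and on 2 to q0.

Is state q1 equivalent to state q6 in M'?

No

Reachable states from the start: {q0,q1,q2,q4,q5,q6}. Unreachable: {q3} — drop them.
P0 = {q1,q5,q6} | {q0,q2,q4}.
Split {q1,q5,q6} by δ(·,0) → {q5,q6} and {q1}.
Split {q0,q2,q4} by δ(·,0) → {q0} and {q2} and {q4}.
On input 1, block {q5,q6} splits into {q5} and {q6}.
The partition is now stable with 6 blocks: {q5} | {q0} | {q1} | {q2} | {q4} | {q6}.
q1 and q6 end up in different blocks, so they are distinguishable. For instance, the string '0' is accepted from only q6.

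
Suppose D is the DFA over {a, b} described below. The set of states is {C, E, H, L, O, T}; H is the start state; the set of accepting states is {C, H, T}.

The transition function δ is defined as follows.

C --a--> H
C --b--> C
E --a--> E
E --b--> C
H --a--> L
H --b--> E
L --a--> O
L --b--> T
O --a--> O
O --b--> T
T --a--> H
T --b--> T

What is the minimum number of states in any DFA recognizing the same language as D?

3

Start with accepting vs non-accepting: {C,H,T} | {E,L,O}.
Split {C,H,T} by δ(·,a) → {C,T} and {H}.
The partition is now stable with 3 blocks: {C,T} | {E,L,O} | {H}.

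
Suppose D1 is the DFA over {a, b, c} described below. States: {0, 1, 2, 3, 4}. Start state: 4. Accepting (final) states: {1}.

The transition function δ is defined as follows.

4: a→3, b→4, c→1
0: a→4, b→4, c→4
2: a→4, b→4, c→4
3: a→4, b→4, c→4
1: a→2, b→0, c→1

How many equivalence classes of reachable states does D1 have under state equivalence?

Initial partition by acceptance: {1} | {0,2,3,4}.
Refine {0,2,3,4} on symbol c: members go to different blocks, giving {0,2,3} and {4}.
The partition is now stable with 3 blocks: {1} | {0,2,3} | {4}.

3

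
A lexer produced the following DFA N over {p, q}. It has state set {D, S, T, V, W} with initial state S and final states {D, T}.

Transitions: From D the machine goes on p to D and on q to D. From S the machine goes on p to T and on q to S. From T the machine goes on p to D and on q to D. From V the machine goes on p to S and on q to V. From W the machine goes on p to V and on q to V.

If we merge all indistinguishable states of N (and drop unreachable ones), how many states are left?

First remove the unreachable states {V,W}; 3 states remain.
P0 = {D,T} | {S}.
Stable partition: {D,T} | {S} — 2 equivalence classes.

2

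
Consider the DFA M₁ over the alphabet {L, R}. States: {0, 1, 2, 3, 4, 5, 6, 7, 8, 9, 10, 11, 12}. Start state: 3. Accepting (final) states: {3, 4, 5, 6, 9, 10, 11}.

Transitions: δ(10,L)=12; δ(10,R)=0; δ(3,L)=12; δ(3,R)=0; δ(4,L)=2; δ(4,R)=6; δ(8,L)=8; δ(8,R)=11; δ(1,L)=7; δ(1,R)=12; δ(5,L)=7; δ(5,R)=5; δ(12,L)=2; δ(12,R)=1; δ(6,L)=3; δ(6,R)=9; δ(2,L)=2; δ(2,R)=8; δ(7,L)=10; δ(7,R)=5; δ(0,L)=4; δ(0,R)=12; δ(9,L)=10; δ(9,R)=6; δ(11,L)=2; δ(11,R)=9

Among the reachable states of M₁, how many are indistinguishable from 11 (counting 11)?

Every state is reachable, so we keep all 13.
Start with accepting vs non-accepting: {3,4,5,6,9,10,11} | {0,1,2,7,8,12}.
Refine {3,4,5,6,9,10,11} on symbol L: members go to different blocks, giving {3,4,5,10,11} and {6,9}.
Refine {3,4,5,10,11} on symbol R: members go to different blocks, giving {3,10} and {4,11} and {5}.
Refine {0,1,2,7,8,12} on symbol L: members go to different blocks, giving {1,2,8,12} and {0} and {7}.
Split {1,2,8,12} by δ(·,L) → {2,8,12} and {1}.
On input R, block {2,8,12} splits into {2} and {8} and {12}.
The partition is now stable with 10 blocks: {3,10} | {2} | {6,9} | {4,11} | {5} | {0} | {7} | {1} | {8} | {12}.
State 11 belongs to the block {4,11}, which has 2 states.

2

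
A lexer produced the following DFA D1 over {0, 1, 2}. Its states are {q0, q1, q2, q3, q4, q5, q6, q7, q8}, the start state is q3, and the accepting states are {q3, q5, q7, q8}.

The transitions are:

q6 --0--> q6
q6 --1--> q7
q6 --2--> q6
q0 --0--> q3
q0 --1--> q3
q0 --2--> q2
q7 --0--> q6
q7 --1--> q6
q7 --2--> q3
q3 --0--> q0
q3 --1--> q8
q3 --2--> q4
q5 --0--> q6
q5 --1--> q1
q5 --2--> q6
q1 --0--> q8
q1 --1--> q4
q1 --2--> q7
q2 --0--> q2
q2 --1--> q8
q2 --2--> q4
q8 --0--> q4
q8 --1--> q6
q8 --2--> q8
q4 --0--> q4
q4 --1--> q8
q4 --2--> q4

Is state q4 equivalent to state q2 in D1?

Reachable states from the start: {q0,q2,q3,q4,q6,q7,q8}. Unreachable: {q1,q5} — drop them.
Initial partition by acceptance: {q3,q7,q8} | {q0,q2,q4,q6}.
On input 1, block {q3,q7,q8} splits into {q7,q8} and {q3}.
On input 2, block {q7,q8} splits into {q7} and {q8}.
On input 0, block {q0,q2,q4,q6} splits into {q2,q4,q6} and {q0}.
Split {q2,q4,q6} by δ(·,1) → {q2,q4} and {q6}.
No further refinement is possible. Final partition (6 blocks): {q7} | {q2,q4} | {q3} | {q8} | {q0} | {q6}.
q4 and q2 lie in the same block of the stable partition, so they are equivalent — no string distinguishes them.

Yes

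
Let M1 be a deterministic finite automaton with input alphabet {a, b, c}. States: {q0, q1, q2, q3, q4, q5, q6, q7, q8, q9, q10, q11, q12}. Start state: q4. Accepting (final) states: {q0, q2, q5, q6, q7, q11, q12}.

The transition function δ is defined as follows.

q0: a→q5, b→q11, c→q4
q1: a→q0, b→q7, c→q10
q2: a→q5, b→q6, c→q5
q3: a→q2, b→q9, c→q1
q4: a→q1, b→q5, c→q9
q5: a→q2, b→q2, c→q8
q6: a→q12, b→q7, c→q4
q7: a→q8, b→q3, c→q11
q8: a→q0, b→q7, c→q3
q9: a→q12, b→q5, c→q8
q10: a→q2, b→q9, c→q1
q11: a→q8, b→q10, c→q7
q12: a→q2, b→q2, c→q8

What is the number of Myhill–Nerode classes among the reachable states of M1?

8

Start with accepting vs non-accepting: {q0,q2,q5,q6,q7,q11,q12} | {q1,q3,q4,q8,q9,q10}.
Refine {q0,q2,q5,q6,q7,q11,q12} on symbol a: members go to different blocks, giving {q0,q2,q5,q6,q12} and {q7,q11}.
Split {q0,q2,q5,q6,q12} by δ(·,b) → {q2,q5,q12} and {q0,q6}.
On input b, block {q2,q5,q12} splits into {q5,q12} and {q2}.
On input a, block {q1,q3,q4,q8,q9,q10} splits into {q1,q8} and {q3,q10} and {q4} and {q9}.
No further refinement is possible. Final partition (8 blocks): {q5,q12} | {q1,q8} | {q7,q11} | {q0,q6} | {q2} | {q3,q10} | {q4} | {q9}.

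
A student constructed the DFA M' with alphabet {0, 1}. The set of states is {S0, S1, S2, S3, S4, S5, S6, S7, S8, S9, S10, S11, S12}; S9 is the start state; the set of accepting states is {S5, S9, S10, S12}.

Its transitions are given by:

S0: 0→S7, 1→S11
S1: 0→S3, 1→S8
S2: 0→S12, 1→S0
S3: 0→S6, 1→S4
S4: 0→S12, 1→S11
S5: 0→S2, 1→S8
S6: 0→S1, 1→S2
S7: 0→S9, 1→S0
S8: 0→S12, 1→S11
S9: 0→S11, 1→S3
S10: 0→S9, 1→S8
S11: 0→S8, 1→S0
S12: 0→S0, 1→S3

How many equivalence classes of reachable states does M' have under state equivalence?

4

First remove the unreachable states {S5,S10}; 11 states remain.
Start with accepting vs non-accepting: {S9,S12} | {S0,S1,S2,S3,S4,S6,S7,S8,S11}.
Split {S0,S1,S2,S3,S4,S6,S7,S8,S11} by δ(·,0) → {S0,S1,S3,S6,S11} and {S2,S4,S7,S8}.
Refine {S0,S1,S3,S6,S11} on symbol 0: members go to different blocks, giving {S1,S3,S6} and {S0,S11}.
Stable partition: {S9,S12} | {S1,S3,S6} | {S2,S4,S7,S8} | {S0,S11} — 4 equivalence classes.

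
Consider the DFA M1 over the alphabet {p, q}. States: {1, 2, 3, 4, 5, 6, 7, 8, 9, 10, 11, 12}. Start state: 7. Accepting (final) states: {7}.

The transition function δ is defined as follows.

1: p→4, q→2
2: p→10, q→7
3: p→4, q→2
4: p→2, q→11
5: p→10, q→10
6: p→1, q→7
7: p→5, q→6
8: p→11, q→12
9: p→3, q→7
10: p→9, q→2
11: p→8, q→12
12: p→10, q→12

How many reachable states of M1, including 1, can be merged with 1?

2

All states are reachable from the start state.
Start with accepting vs non-accepting: {7} | {1,2,3,4,5,6,8,9,10,11,12}.
On input q, block {1,2,3,4,5,6,8,9,10,11,12} splits into {1,3,4,5,8,10,11,12} and {2,6,9}.
On input p, block {1,3,4,5,8,10,11,12} splits into {1,3,5,8,11,12} and {4,10}.
Refine {1,3,5,8,11,12} on symbol p: members go to different blocks, giving {1,3,5,12} and {8,11}.
On input q, block {1,3,5,12} splits into {1,3} and {5} and {12}.
Split {2,6,9} by δ(·,p) → {6,9} and {2}.
Split {4,10} by δ(·,p) → {4} and {10}.
Stable partition: {7} | {1,3} | {6,9} | {4} | {8,11} | {5} | {12} | {2} | {10} — 9 equivalence classes.
State 1 belongs to the block {1,3}, which has 2 states.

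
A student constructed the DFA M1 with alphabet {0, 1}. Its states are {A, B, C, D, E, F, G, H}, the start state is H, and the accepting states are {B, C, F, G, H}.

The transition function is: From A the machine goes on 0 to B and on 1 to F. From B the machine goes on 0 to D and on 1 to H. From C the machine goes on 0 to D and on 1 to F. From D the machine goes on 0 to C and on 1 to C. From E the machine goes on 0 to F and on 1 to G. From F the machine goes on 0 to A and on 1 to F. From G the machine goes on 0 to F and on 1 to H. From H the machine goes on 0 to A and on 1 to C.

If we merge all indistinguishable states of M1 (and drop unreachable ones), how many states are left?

First remove the unreachable states {E,G}; 6 states remain.
Start with accepting vs non-accepting: {B,C,F,H} | {A,D}.
Stable partition: {B,C,F,H} | {A,D} — 2 equivalence classes.

2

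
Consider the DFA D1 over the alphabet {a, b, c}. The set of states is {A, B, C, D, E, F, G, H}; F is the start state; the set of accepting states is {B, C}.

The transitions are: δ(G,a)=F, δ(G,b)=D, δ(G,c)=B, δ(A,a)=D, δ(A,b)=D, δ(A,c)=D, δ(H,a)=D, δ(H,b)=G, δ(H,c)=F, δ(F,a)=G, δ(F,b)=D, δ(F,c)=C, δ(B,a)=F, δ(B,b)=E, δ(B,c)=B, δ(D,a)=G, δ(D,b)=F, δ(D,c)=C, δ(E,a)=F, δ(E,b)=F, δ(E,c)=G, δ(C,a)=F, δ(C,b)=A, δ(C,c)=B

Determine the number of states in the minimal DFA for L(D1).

Reachable states from the start: {A,B,C,D,E,F,G}. Unreachable: {H} — drop them.
Initial partition by acceptance: {B,C} | {A,D,E,F,G}.
Split {A,D,E,F,G} by δ(·,c) → {D,F,G} and {A,E}.
Stable partition: {B,C} | {D,F,G} | {A,E} — 3 equivalence classes.

3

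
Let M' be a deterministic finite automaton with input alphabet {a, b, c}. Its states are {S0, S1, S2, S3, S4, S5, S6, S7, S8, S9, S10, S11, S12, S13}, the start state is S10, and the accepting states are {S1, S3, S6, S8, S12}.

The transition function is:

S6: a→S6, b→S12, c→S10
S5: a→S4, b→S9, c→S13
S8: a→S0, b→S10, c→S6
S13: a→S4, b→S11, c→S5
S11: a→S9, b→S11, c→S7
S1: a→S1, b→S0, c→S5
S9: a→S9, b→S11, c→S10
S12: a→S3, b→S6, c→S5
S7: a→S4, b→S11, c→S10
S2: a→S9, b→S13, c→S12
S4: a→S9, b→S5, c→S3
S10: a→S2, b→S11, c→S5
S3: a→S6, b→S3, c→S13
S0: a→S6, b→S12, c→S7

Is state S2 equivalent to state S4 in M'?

Yes

Reachable states from the start: {S2,S3,S4,S5,S6,S7,S9,S10,S11,S12,S13}. Unreachable: {S0,S1,S8} — drop them.
Start with accepting vs non-accepting: {S3,S6,S12} | {S2,S4,S5,S7,S9,S10,S11,S13}.
Split {S2,S4,S5,S7,S9,S10,S11,S13} by δ(·,c) → {S5,S7,S9,S10,S11,S13} and {S2,S4}.
Split {S5,S7,S9,S10,S11,S13} by δ(·,a) → {S5,S7,S10,S13} and {S9,S11}.
The partition is now stable with 4 blocks: {S3,S6,S12} | {S5,S7,S10,S13} | {S2,S4} | {S9,S11}.
S2 and S4 lie in the same block of the stable partition, so they are equivalent — no string distinguishes them.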